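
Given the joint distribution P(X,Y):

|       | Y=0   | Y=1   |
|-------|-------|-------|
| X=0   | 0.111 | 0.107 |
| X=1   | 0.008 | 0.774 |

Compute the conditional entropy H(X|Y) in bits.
0.5123 bits

H(X|Y) = H(X,Y) - H(Y)

H(X,Y) = -Σ_{x,y} P(x,y) log₂ P(x,y). Per-cell terms -P(x,y)·log₂P(x,y):
  X=0: 0.35202, 0.34500
  X=1: 0.05573, 0.28607
Sum of the 4 terms: H(X,Y) = 1.0388 bits

Marginal of Y (column sums):
  P(Y=0) = 0.111 + 0.008 = 0.119
  P(Y=1) = 0.107 + 0.774 = 0.881
H(Y) = -[0.119·log₂(0.119) + 0.881·log₂(0.881)]
  = 0.36545 + 0.16103 = 0.5265 bits

H(X|Y) = H(X,Y) - H(Y) = 1.0388 - 0.5265 = 0.5123 bits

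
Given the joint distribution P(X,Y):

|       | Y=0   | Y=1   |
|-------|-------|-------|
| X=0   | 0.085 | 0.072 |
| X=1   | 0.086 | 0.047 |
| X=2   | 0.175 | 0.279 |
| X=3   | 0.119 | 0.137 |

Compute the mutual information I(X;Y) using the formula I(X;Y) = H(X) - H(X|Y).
0.0239 bits

I(X;Y) = H(X) - H(X|Y)

Marginal of X (row sums):
  P(X=0) = 0.085 + 0.072 = 0.157
  P(X=1) = 0.086 + 0.047 = 0.133
  P(X=2) = 0.175 + 0.279 = 0.454
  P(X=3) = 0.119 + 0.137 = 0.256
H(X) = -[0.157·log₂(0.157) + 0.133·log₂(0.133) + 0.454·log₂(0.454) + 0.256·log₂(0.256)]
  = 0.41937 + 0.38710 + 0.51721 + 0.50324 = 1.82692 bits

Marginal of Y (column sums):
  P(Y=0) = 0.085 + 0.086 + 0.175 + 0.119 = 0.465
  P(Y=1) = 0.072 + 0.047 + 0.279 + 0.137 = 0.535
H(X|Y) = Σ_y P(y)·H(X|Y=y):
  Y=0: P(Y=0) = 0.465, P(X|Y=0) = (17/93, 86/465, 35/93, 119/465) → H(X|Y=0) = 1.93226
  Y=1: P(Y=1) = 0.535, P(X|Y=1) = (72/535, 47/535, 279/535, 137/535) → H(X|Y=1) = 1.69076
H(X|Y) = 0.465·1.93226 + 0.535·1.69076 = 1.80306 bits

I(X;Y) = H(X) - H(X|Y) = 1.82692 - 1.80306 = 0.0239 bits

Cross-check via I(X;Y) = H(X) + H(Y) - H(X,Y): computing H(Y) from the column sums and H(X,Y) from the 8 cells in the same way gives H(Y) = 0.99646 bits and H(X,Y) = 2.79952 bits, so
I(X;Y) = 1.82692 + 0.99646 - 2.79952 = 0.0239 bits ✓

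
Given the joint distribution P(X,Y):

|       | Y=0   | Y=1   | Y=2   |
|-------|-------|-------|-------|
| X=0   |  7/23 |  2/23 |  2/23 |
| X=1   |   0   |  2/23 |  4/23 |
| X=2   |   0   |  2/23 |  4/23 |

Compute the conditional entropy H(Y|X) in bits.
1.1053 bits

H(Y|X) = H(X,Y) - H(X)

H(X,Y) = -Σ_{x,y} P(x,y) log₂ P(x,y). Per-cell terms -P(x,y)·log₂P(x,y):
  X=0: 0.52232, 0.30640, 0.30640
  X=1: 0.00000, 0.30640, 0.43888
  X=2: 0.00000, 0.30640, 0.43888
  (cells with P = 0 contribute 0)
Sum of the 9 terms: H(X,Y) = 2.6257 bits

Marginal of X (row sums):
  P(X=0) = 7/23 + 2/23 + 2/23 = 11/23
  P(X=1) = 0 + 2/23 + 4/23 = 6/23
  P(X=2) = 0 + 2/23 + 4/23 = 6/23
H(X) = -[(11/23)·log₂(11/23) + (6/23)·log₂(6/23) + (6/23)·log₂(6/23)]
  = 0.50893 + 0.50572 + 0.50572 = 1.5204 bits

H(Y|X) = H(X,Y) - H(X) = 2.6257 - 1.5204 = 1.1053 bits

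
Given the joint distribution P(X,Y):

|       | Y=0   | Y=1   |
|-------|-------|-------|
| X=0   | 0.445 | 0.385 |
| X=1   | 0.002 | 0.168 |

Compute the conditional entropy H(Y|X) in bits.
0.8426 bits

H(Y|X) = H(X,Y) - H(X)

H(X,Y) = -Σ_{x,y} P(x,y) log₂ P(x,y). Per-cell terms -P(x,y)·log₂P(x,y):
  X=0: 0.5198146, 0.5301718
  X=1: 0.0179316, 0.4323424
Sum of the 4 terms: H(X,Y) = 1.500260 bits

Marginal of X (row sums):
  P(X=0) = 0.445 + 0.385 = 0.830
  P(X=1) = 0.002 + 0.168 = 0.170
H(X) = -[0.830·log₂(0.830) + 0.170·log₂(0.170)]
  = 0.2231179 + 0.4345869 = 0.657705 bits

H(Y|X) = H(X,Y) - H(X) = 1.500260 - 0.657705 = 0.8426 bits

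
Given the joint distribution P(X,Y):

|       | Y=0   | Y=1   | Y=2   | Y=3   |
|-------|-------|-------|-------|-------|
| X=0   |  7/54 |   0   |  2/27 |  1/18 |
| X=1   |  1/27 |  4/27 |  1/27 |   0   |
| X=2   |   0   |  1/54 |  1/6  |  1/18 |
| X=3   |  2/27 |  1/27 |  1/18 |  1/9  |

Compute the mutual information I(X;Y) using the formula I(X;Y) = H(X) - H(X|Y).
0.5083 bits

I(X;Y) = H(X) - H(X|Y)

Marginal of X (row sums):
  P(X=0) = 7/54 + 0 + 2/27 + 1/18 = 7/27
  P(X=1) = 1/27 + 4/27 + 1/27 + 0 = 2/9
  P(X=2) = 0 + 1/54 + 1/6 + 1/18 = 13/54
  P(X=3) = 2/27 + 1/27 + 1/18 + 1/9 = 5/18
H(X) = -[(7/27)·log₂(7/27) + (2/9)·log₂(2/9) + (13/54)·log₂(13/54) + (5/18)·log₂(5/18)]
  = 0.5049 + 0.4822 + 0.4946 + 0.5133 = 1.9950 bits

Marginal of Y (column sums):
  P(Y=0) = 7/54 + 1/27 + 0 + 2/27 = 13/54
  P(Y=1) = 0 + 4/27 + 1/54 + 1/27 = 11/54
  P(Y=2) = 2/27 + 1/27 + 1/6 + 1/18 = 1/3
  P(Y=3) = 1/18 + 0 + 1/18 + 1/9 = 2/9
H(X|Y) = Σ_y P(y)·H(X|Y=y):
  Y=0: P(Y=0) = 13/54, P(X|Y=0) = (7/13, 2/13, 0, 4/13) → H(X|Y=0) = 1.4196
  Y=1: P(Y=1) = 11/54, P(X|Y=1) = (0, 8/11, 1/11, 2/11) → H(X|Y=1) = 1.0958
  Y=2: P(Y=2) = 1/3, P(X|Y=2) = (2/9, 1/9, 1/2, 1/6) → H(X|Y=2) = 1.7652
  Y=3: P(Y=3) = 2/9, P(X|Y=3) = (1/4, 0, 1/4, 1/2) → H(X|Y=3) = 1.5000
H(X|Y) = (13/54)·1.4196 + (11/54)·1.0958 + (1/3)·1.7652 + (2/9)·1.5000 = 1.4867 bits

I(X;Y) = H(X) - H(X|Y) = 1.9950 - 1.4867 = 0.5083 bits

Cross-check via I(X;Y) = H(X) + H(Y) - H(X,Y): computing H(Y) from the column sums and H(X,Y) from the 16 cells in the same way gives H(Y) = 1.9727 bits and H(X,Y) = 3.4594 bits, so
I(X;Y) = 1.9950 + 1.9727 - 3.4594 = 0.5083 bits ✓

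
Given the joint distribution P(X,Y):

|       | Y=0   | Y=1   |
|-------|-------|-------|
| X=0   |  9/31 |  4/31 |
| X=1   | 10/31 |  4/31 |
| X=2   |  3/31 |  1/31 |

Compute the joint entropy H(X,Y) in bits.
2.2928 bits

H(X,Y) = -Σ_{x,y} P(x,y) log₂ P(x,y). Per-cell terms -P(x,y)·log₂P(x,y):
  X=0: 0.5180, 0.3812
  X=1: 0.5265, 0.3812
  X=2: 0.3261, 0.1598
Sum of the 6 terms: H(X,Y) = 2.2928 bits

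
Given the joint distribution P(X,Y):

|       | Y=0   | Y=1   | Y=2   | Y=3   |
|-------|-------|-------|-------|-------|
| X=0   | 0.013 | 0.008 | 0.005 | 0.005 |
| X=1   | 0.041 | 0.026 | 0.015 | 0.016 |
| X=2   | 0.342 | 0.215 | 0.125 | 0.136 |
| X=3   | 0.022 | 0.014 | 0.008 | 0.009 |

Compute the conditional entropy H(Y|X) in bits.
1.8772 bits

H(Y|X) = H(X,Y) - H(X)

H(X,Y) = -Σ_{x,y} P(x,y) log₂ P(x,y). Per-cell terms -P(x,y)·log₂P(x,y):
  X=0: 0.081449, 0.055726, 0.038219, 0.038219
  X=1: 0.188938, 0.136899, 0.090883, 0.095453
  X=2: 0.529393, 0.476782, 0.375000, 0.391452
  X=3: 0.121140, 0.086218, 0.055726, 0.061163
Sum of the 16 terms: H(X,Y) = 2.82266 bits

Marginal of X (row sums):
  P(X=0) = 0.013 + 0.008 + 0.005 + 0.005 = 0.031
  P(X=1) = 0.041 + 0.026 + 0.015 + 0.016 = 0.098
  P(X=2) = 0.342 + 0.215 + 0.125 + 0.136 = 0.818
  P(X=3) = 0.022 + 0.014 + 0.008 + 0.009 = 0.053
H(X) = -[0.031·log₂(0.031) + 0.098·log₂(0.098) + 0.818·log₂(0.818) + 0.053·log₂(0.053)]
  = 0.155359 + 0.328405 + 0.237079 + 0.224607 = 0.94545 bits

H(Y|X) = H(X,Y) - H(X) = 2.82266 - 0.94545 = 1.8772 bits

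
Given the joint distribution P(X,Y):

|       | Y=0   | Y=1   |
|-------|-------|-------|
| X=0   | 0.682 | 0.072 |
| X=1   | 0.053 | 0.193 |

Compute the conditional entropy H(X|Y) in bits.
0.4983 bits

H(X|Y) = H(X,Y) - H(Y)

H(X,Y) = -Σ_{x,y} P(x,y) log₂ P(x,y). Per-cell terms -P(x,y)·log₂P(x,y):
  X=0: 0.37657, 0.27330
  X=1: 0.22461, 0.45805
Sum of the 4 terms: H(X,Y) = 1.3325 bits

Marginal of Y (column sums):
  P(Y=0) = 0.682 + 0.053 = 0.735
  P(Y=1) = 0.072 + 0.193 = 0.265
H(Y) = -[0.735·log₂(0.735) + 0.265·log₂(0.265)]
  = 0.32648 + 0.50772 = 0.8342 bits

H(X|Y) = H(X,Y) - H(Y) = 1.3325 - 0.8342 = 0.4983 bits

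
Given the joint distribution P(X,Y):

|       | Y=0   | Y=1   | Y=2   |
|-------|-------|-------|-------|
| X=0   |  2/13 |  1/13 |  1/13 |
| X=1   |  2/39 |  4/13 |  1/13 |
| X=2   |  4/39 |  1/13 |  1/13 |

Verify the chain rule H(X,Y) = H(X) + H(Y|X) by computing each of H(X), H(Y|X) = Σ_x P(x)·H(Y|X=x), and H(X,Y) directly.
H(X) = 1.5488 bits, H(Y|X) = 1.3698 bits, H(X,Y) = 2.9186 bits

Marginal of X (row sums):
  P(X=0) = 2/13 + 1/13 + 1/13 = 4/13
  P(X=1) = 2/39 + 4/13 + 1/13 = 17/39
  P(X=2) = 4/39 + 1/13 + 1/13 = 10/39
H(X) = -[(4/13)·log₂(4/13) + (17/39)·log₂(17/39) + (10/39)·log₂(10/39)]
  = 0.52321 + 0.52218 + 0.50345 = 1.5488 bits

H(Y|X) = Σ_x P(x)·H(Y|X=x):
  X=0: P(X=0) = 4/13, P(Y|X=0) = (1/2, 1/4, 1/4) → H(Y|X=0) = 1.50000
  X=1: P(X=1) = 17/39, P(Y|X=1) = (2/17, 12/17, 3/17) → H(Y|X=1) = 1.15955
  X=2: P(X=2) = 10/39, P(Y|X=2) = (2/5, 3/10, 3/10) → H(Y|X=2) = 1.57095
H(Y|X) = (4/13)·1.50000 + (17/39)·1.15955 + (10/39)·1.57095 = 1.3698 bits

H(X,Y) = -Σ_{x,y} P(x,y) log₂ P(x,y). Per-cell terms -P(x,y)·log₂P(x,y):
  X=0: 0.41545, 0.28465, 0.28465
  X=1: 0.21976, 0.52321, 0.28465
  X=2: 0.33696, 0.28465, 0.28465
Sum of the 9 terms: H(X,Y) = 2.9186 bits

Chain rule check:
  H(X) + H(Y|X) = 1.5488 + 1.3698 = 2.9186 bits
  H(X,Y) = 2.9186 bits
✓ Chain rule verified.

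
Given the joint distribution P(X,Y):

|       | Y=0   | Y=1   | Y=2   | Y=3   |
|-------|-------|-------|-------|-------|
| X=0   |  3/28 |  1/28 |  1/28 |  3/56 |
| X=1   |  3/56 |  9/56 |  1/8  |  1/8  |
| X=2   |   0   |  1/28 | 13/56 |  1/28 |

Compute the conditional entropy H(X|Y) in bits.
1.2287 bits

H(X|Y) = H(X,Y) - H(Y)

H(X,Y) = -Σ_{x,y} P(x,y) log₂ P(x,y). Per-cell terms -P(x,y)·log₂P(x,y):
  X=0: 0.345256, 0.171691, 0.171691, 0.226200
  X=1: 0.226200, 0.423873, 0.375000, 0.375000
  X=2: 0.000000, 0.171691, 0.489105, 0.171691
  (cells with P = 0 contribute 0)
Sum of the 12 terms: H(X,Y) = 3.147398 bits

Marginal of Y (column sums):
  P(Y=0) = 3/28 + 3/56 + 0 = 9/56
  P(Y=1) = 1/28 + 9/56 + 1/28 = 13/56
  P(Y=2) = 1/28 + 1/8 + 13/56 = 11/28
  P(Y=3) = 3/56 + 1/8 + 1/28 = 3/14
H(Y) = -[(9/56)·log₂(9/56) + (13/56)·log₂(13/56) + (11/28)·log₂(11/28) + (3/14)·log₂(3/14)]
  = 0.423873 + 0.489105 + 0.529541 + 0.476227 = 1.918746 bits

H(X|Y) = H(X,Y) - H(Y) = 3.147398 - 1.918746 = 1.2287 bits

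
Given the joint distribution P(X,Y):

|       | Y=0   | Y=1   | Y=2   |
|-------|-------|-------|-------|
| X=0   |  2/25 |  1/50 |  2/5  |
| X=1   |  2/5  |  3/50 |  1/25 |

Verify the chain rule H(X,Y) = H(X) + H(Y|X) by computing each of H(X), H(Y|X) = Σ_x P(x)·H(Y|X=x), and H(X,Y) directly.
H(X) = 1.0000 bits, H(Y|X) = 0.8912 bits, H(X,Y) = 1.8912 bits

Marginal of X (row sums):
  P(X=0) = 2/25 + 1/50 + 2/5 = 1/2
  P(X=1) = 2/5 + 3/50 + 1/25 = 1/2
H(X) = -[(1/2)·log₂(1/2) + (1/2)·log₂(1/2)]
  = 0.50000 + 0.50000 = 1.0000 bits

H(Y|X) = Σ_x P(x)·H(Y|X=x):
  X=0: P(X=0) = 1/2, P(Y|X=0) = (4/25, 1/25, 4/5) → H(Y|X=0) = 0.86631
  X=1: P(X=1) = 1/2, P(Y|X=1) = (4/5, 3/25, 2/25) → H(Y|X=1) = 0.91612
H(Y|X) = (1/2)·0.86631 + (1/2)·0.91612 = 0.8912 bits

H(X,Y) = -Σ_{x,y} P(x,y) log₂ P(x,y). Per-cell terms -P(x,y)·log₂P(x,y):
  X=0: 0.29151, 0.11288, 0.52877
  X=1: 0.52877, 0.24353, 0.18575
Sum of the 6 terms: H(X,Y) = 1.8912 bits

Chain rule check:
  H(X) + H(Y|X) = 1.0000 + 0.8912 = 1.8912 bits
  H(X,Y) = 1.8912 bits
✓ Chain rule verified.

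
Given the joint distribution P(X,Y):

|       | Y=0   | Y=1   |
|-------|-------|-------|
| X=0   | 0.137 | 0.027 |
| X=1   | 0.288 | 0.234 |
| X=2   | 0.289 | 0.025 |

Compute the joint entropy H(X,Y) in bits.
2.1917 bits

H(X,Y) = -Σ_{x,y} P(x,y) log₂ P(x,y). Per-cell terms -P(x,y)·log₂P(x,y):
  X=0: 0.3929, 0.1407
  X=1: 0.5172, 0.4903
  X=2: 0.5176, 0.1330
Sum of the 6 terms: H(X,Y) = 2.1917 bits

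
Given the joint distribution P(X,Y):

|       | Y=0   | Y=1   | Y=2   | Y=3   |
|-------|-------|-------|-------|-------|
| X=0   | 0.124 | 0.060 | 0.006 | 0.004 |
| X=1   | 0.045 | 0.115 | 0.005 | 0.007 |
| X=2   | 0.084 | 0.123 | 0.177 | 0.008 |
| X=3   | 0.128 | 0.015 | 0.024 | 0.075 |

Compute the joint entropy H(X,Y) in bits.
3.3915 bits

H(X,Y) = -Σ_{x,y} P(x,y) log₂ P(x,y). Per-cell terms -P(x,y)·log₂P(x,y):
  X=0: 0.373437, 0.243534, 0.044285, 0.031863
  X=1: 0.201327, 0.358834, 0.038219, 0.050109
  X=2: 0.300171, 0.371862, 0.442178, 0.055726
  X=3: 0.379620, 0.090883, 0.129140, 0.280272
Sum of the 16 terms: H(X,Y) = 3.3915 bits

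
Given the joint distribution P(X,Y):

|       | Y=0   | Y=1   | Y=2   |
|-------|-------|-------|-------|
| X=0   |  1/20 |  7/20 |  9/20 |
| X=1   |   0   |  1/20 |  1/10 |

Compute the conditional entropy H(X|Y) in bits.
0.5936 bits

H(X|Y) = H(X,Y) - H(Y)

H(X,Y) = -Σ_{x,y} P(x,y) log₂ P(x,y). Per-cell terms -P(x,y)·log₂P(x,y):
  X=0: 0.2160964, 0.5301006, 0.5184014
  X=1: 0.0000000, 0.2160964, 0.3321928
  (cells with P = 0 contribute 0)
Sum of the 6 terms: H(X,Y) = 1.812888 bits

Marginal of Y (column sums):
  P(Y=0) = 1/20 + 0 = 1/20
  P(Y=1) = 7/20 + 1/20 = 2/5
  P(Y=2) = 9/20 + 1/10 = 11/20
H(Y) = -[(1/20)·log₂(1/20) + (2/5)·log₂(2/5) + (11/20)·log₂(11/20)]
  = 0.2160964 + 0.5287712 + 0.4743731 = 1.219241 bits

H(X|Y) = H(X,Y) - H(Y) = 1.812888 - 1.219241 = 0.5936 bits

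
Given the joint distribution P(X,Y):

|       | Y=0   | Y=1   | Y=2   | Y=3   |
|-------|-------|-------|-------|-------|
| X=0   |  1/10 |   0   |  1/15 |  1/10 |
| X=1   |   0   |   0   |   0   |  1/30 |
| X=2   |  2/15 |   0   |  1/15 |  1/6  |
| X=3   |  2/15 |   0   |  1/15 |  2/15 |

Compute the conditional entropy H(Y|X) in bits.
1.4718 bits

H(Y|X) = H(X,Y) - H(X)

H(X,Y) = -Σ_{x,y} P(x,y) log₂ P(x,y). Per-cell terms -P(x,y)·log₂P(x,y):
  X=0: 0.33219, 0.00000, 0.26046, 0.33219
  X=1: 0.00000, 0.00000, 0.00000, 0.16356
  X=2: 0.38759, 0.00000, 0.26046, 0.43083
  X=3: 0.38759, 0.00000, 0.26046, 0.38759
  (cells with P = 0 contribute 0)
Sum of the 16 terms: H(X,Y) = 3.2029 bits

Marginal of X (row sums):
  P(X=0) = 1/10 + 0 + 1/15 + 1/10 = 4/15
  P(X=1) = 0 + 0 + 0 + 1/30 = 1/30
  P(X=2) = 2/15 + 0 + 1/15 + 1/6 = 11/30
  P(X=3) = 2/15 + 0 + 1/15 + 2/15 = 1/3
H(X) = -[(4/15)·log₂(4/15) + (1/30)·log₂(1/30) + (11/30)·log₂(11/30) + (1/3)·log₂(1/3)]
  = 0.50850 + 0.16356 + 0.53073 + 0.52832 = 1.7311 bits

H(Y|X) = H(X,Y) - H(X) = 3.2029 - 1.7311 = 1.4718 bits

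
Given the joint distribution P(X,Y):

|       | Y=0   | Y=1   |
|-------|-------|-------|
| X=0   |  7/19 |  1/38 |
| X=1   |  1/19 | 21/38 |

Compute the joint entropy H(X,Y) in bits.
1.3653 bits

H(X,Y) = -Σ_{x,y} P(x,y) log₂ P(x,y). Per-cell terms -P(x,y)·log₂P(x,y):
  X=0: 0.53074, 0.13810
  X=1: 0.22358, 0.47284
Sum of the 4 terms: H(X,Y) = 1.3653 bits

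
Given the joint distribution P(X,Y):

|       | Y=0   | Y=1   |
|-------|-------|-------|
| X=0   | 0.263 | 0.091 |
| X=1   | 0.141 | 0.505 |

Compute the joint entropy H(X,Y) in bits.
1.7177 bits

H(X,Y) = -Σ_{x,y} P(x,y) log₂ P(x,y). Per-cell terms -P(x,y)·log₂P(x,y):
  X=0: 0.50677, 0.31468
  X=1: 0.39850, 0.49775
Sum of the 4 terms: H(X,Y) = 1.7177 bits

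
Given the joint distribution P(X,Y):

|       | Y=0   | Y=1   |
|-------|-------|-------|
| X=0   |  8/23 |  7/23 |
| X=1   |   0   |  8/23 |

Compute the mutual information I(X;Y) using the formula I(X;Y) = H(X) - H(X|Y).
0.2820 bits

I(X;Y) = H(X) - H(X|Y)

Marginal of X (row sums):
  P(X=0) = 8/23 + 7/23 = 15/23
  P(X=1) = 0 + 8/23 = 8/23
H(X) = -[(15/23)·log₂(15/23) + (8/23)·log₂(8/23)]
  = 0.4022 + 0.5299 = 0.9321 bits

Marginal of Y (column sums):
  P(Y=0) = 8/23 + 0 = 8/23
  P(Y=1) = 7/23 + 8/23 = 15/23
H(X|Y) = Σ_y P(y)·H(X|Y=y):
  Y=0: P(Y=0) = 8/23, P(X|Y=0) = (1, 0) → H(X|Y=0) = 0.0000
  Y=1: P(Y=1) = 15/23, P(X|Y=1) = (7/15, 8/15) → H(X|Y=1) = 0.9968
H(X|Y) = (8/23)·0.0000 + (15/23)·0.9968 = 0.6501 bits

I(X;Y) = H(X) - H(X|Y) = 0.9321 - 0.6501 = 0.2820 bits

Cross-check via I(X;Y) = H(X) + H(Y) - H(X,Y): computing H(Y) from the column sums and H(X,Y) from the 4 cells in the same way gives H(Y) = 0.9321 bits and H(X,Y) = 1.5822 bits, so
I(X;Y) = 0.9321 + 0.9321 - 1.5822 = 0.2820 bits ✓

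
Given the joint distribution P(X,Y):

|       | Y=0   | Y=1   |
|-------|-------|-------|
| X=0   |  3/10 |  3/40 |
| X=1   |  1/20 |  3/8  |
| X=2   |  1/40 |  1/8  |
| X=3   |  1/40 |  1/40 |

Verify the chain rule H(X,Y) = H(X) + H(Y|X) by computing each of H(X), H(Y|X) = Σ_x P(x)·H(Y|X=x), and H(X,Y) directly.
H(X) = 1.6819 bits, H(Y|X) = 0.6403 bits, H(X,Y) = 2.3222 bits

Marginal of X (row sums):
  P(X=0) = 3/10 + 3/40 = 3/8
  P(X=1) = 1/20 + 3/8 = 17/40
  P(X=2) = 1/40 + 1/8 = 3/20
  P(X=3) = 1/40 + 1/40 = 1/20
H(X) = -[(3/8)·log₂(3/8) + (17/40)·log₂(17/40) + (3/20)·log₂(3/20) + (1/20)·log₂(1/20)]
  = 0.530639 + 0.524648 + 0.410545 + 0.216096 = 1.6819 bits

H(Y|X) = Σ_x P(x)·H(Y|X=x):
  X=0: P(X=0) = 3/8, P(Y|X=0) = (4/5, 1/5) → H(Y|X=0) = 0.721928
  X=1: P(X=1) = 17/40, P(Y|X=1) = (2/17, 15/17) → H(Y|X=1) = 0.522559
  X=2: P(X=2) = 3/20, P(Y|X=2) = (1/6, 5/6) → H(Y|X=2) = 0.650022
  X=3: P(X=3) = 1/20, P(Y|X=3) = (1/2, 1/2) → H(Y|X=3) = 1.000000
H(Y|X) = (3/8)·0.721928 + (17/40)·0.522559 + (3/20)·0.650022 + (1/20)·1.000000 = 0.6403 bits

H(X,Y) = -Σ_{x,y} P(x,y) log₂ P(x,y). Per-cell terms -P(x,y)·log₂P(x,y):
  X=0: 0.521090, 0.280272
  X=1: 0.216096, 0.530639
  X=2: 0.133048, 0.375000
  X=3: 0.133048, 0.133048
Sum of the 8 terms: H(X,Y) = 2.3222 bits

Chain rule check:
  H(X) + H(Y|X) = 1.6819 + 0.6403 = 2.3222 bits
  H(X,Y) = 2.3222 bits
✓ Chain rule verified.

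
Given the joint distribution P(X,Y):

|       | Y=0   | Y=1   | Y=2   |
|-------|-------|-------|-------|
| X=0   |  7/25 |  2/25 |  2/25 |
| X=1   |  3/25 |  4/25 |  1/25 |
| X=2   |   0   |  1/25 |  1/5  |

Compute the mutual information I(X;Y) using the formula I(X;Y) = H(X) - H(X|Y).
0.3871 bits

I(X;Y) = H(X) - H(X|Y)

Marginal of X (row sums):
  P(X=0) = 7/25 + 2/25 + 2/25 = 11/25
  P(X=1) = 3/25 + 4/25 + 1/25 = 8/25
  P(X=2) = 0 + 1/25 + 1/5 = 6/25
H(X) = -[(11/25)·log₂(11/25) + (8/25)·log₂(8/25) + (6/25)·log₂(6/25)]
  = 0.52115 + 0.52603 + 0.49413 = 1.5413 bits

Marginal of Y (column sums):
  P(Y=0) = 7/25 + 3/25 + 0 = 2/5
  P(Y=1) = 2/25 + 4/25 + 1/25 = 7/25
  P(Y=2) = 2/25 + 1/25 + 1/5 = 8/25
H(X|Y) = Σ_y P(y)·H(X|Y=y):
  Y=0: P(Y=0) = 2/5, P(X|Y=0) = (7/10, 3/10, 0) → H(X|Y=0) = 0.88129
  Y=1: P(Y=1) = 7/25, P(X|Y=1) = (2/7, 4/7, 1/7) → H(X|Y=1) = 1.37878
  Y=2: P(Y=2) = 8/25, P(X|Y=2) = (1/4, 1/8, 5/8) → H(X|Y=2) = 1.29879
H(X|Y) = (2/5)·0.88129 + (7/25)·1.37878 + (8/25)·1.29879 = 1.1542 bits

I(X;Y) = H(X) - H(X|Y) = 1.5413 - 1.1542 = 0.3871 bits

Cross-check via I(X;Y) = H(X) + H(Y) - H(X,Y): computing H(Y) from the column sums and H(X,Y) from the 9 cells in the same way gives H(Y) = 1.5690 bits and H(X,Y) = 2.7232 bits, so
I(X;Y) = 1.5413 + 1.5690 - 2.7232 = 0.3871 bits ✓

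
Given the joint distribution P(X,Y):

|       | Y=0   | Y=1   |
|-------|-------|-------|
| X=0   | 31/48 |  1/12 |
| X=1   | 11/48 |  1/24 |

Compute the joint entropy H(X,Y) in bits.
1.3843 bits

H(X,Y) = -Σ_{x,y} P(x,y) log₂ P(x,y). Per-cell terms -P(x,y)·log₂P(x,y):
  X=0: 0.40737, 0.29875
  X=1: 0.48710, 0.19104
Sum of the 4 terms: H(X,Y) = 1.3843 bits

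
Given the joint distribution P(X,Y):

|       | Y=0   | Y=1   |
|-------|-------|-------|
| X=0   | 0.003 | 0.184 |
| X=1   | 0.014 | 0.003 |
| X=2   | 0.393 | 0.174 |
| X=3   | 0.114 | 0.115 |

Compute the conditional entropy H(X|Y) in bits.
1.2720 bits

H(X|Y) = H(X,Y) - H(Y)

H(X,Y) = -Σ_{x,y} P(x,y) log₂ P(x,y). Per-cell terms -P(x,y)·log₂P(x,y):
  X=0: 0.025142, 0.449369
  X=1: 0.086218, 0.025142
  X=2: 0.529528, 0.438974
  X=3: 0.357150, 0.358834
Sum of the 8 terms: H(X,Y) = 2.27036 bits

Marginal of Y (column sums):
  P(Y=0) = 0.003 + 0.014 + 0.393 + 0.114 = 0.524
  P(Y=1) = 0.184 + 0.003 + 0.174 + 0.115 = 0.476
H(Y) = -[0.524·log₂(0.524) + 0.476·log₂(0.476)]
  = 0.488557 + 0.509780 = 0.99834 bits

H(X|Y) = H(X,Y) - H(Y) = 2.27036 - 0.99834 = 1.2720 bits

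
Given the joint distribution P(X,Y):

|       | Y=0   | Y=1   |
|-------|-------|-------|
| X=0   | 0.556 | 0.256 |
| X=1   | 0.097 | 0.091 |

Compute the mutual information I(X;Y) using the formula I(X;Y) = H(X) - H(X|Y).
0.0134 bits

I(X;Y) = H(X) - H(X|Y)

Marginal of X (row sums):
  P(X=0) = 0.556 + 0.256 = 0.812
  P(X=1) = 0.097 + 0.091 = 0.188
H(X) = -[0.812·log₂(0.812) + 0.188·log₂(0.188)]
  = 0.2440 + 0.4533 = 0.6973 bits

Marginal of Y (column sums):
  P(Y=0) = 0.556 + 0.097 = 0.653
  P(Y=1) = 0.256 + 0.091 = 0.347
H(X|Y) = Σ_y P(y)·H(X|Y=y):
  Y=0: P(Y=0) = 0.653, P(X|Y=0) = (556/653, 97/653) → H(X|Y=0) = 0.6062
  Y=1: P(Y=1) = 0.347, P(X|Y=1) = (256/347, 91/347) → H(X|Y=1) = 0.8301
H(X|Y) = 0.653·0.6062 + 0.347·0.8301 = 0.6839 bits

I(X;Y) = H(X) - H(X|Y) = 0.6973 - 0.6839 = 0.0134 bits

Cross-check via I(X;Y) = H(X) + H(Y) - H(X,Y): computing H(Y) from the column sums and H(X,Y) from the 4 cells in the same way gives H(Y) = 0.9314 bits and H(X,Y) = 1.6153 bits, so
I(X;Y) = 0.6973 + 0.9314 - 1.6153 = 0.0134 bits ✓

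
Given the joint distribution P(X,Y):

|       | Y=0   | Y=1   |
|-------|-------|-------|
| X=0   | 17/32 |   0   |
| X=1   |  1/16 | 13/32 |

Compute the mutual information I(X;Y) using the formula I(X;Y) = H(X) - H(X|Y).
0.7089 bits

I(X;Y) = H(X) - H(X|Y)

Marginal of X (row sums):
  P(X=0) = 17/32 + 0 = 17/32
  P(X=1) = 1/16 + 13/32 = 15/32
H(X) = -[(17/32)·log₂(17/32) + (15/32)·log₂(15/32)]
  = 0.484785 + 0.512395 = 0.99718 bits

Marginal of Y (column sums):
  P(Y=0) = 17/32 + 1/16 = 19/32
  P(Y=1) = 0 + 13/32 = 13/32
H(X|Y) = Σ_y P(y)·H(X|Y=y):
  Y=0: P(Y=0) = 19/32, P(X|Y=0) = (17/19, 2/19) → H(X|Y=0) = 0.485461
  Y=1: P(Y=1) = 13/32, P(X|Y=1) = (0, 1) → H(X|Y=1) = 0.000000
H(X|Y) = (19/32)·0.485461 + (13/32)·0.000000 = 0.28824 bits

I(X;Y) = H(X) - H(X|Y) = 0.99718 - 0.28824 = 0.7089 bits

Cross-check via I(X;Y) = H(X) + H(Y) - H(X,Y): computing H(Y) from the column sums and H(X,Y) from the 4 cells in the same way gives H(Y) = 0.97449 bits and H(X,Y) = 1.26273 bits, so
I(X;Y) = 0.99718 + 0.97449 - 1.26273 = 0.7089 bits ✓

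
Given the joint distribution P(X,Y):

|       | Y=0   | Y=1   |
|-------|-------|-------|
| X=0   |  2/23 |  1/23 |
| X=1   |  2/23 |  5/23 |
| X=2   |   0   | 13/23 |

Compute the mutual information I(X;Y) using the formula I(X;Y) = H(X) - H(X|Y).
0.2841 bits

I(X;Y) = H(X) - H(X|Y)

Marginal of X (row sums):
  P(X=0) = 2/23 + 1/23 = 3/23
  P(X=1) = 2/23 + 5/23 = 7/23
  P(X=2) = 0 + 13/23 = 13/23
H(X) = -[(3/23)·log₂(3/23) + (7/23)·log₂(7/23) + (13/23)·log₂(13/23)]
  = 0.38330 + 0.52232 + 0.46524 = 1.37086 bits

Marginal of Y (column sums):
  P(Y=0) = 2/23 + 2/23 + 0 = 4/23
  P(Y=1) = 1/23 + 5/23 + 13/23 = 19/23
H(X|Y) = Σ_y P(y)·H(X|Y=y):
  Y=0: P(Y=0) = 4/23, P(X|Y=0) = (1/2, 1/2, 0) → H(X|Y=0) = 1.00000
  Y=1: P(Y=1) = 19/23, P(X|Y=1) = (1/19, 5/19, 13/19) → H(X|Y=1) = 1.10501
H(X|Y) = (4/23)·1.00000 + (19/23)·1.10501 = 1.08675 bits

I(X;Y) = H(X) - H(X|Y) = 1.37086 - 1.08675 = 0.2841 bits

Cross-check via I(X;Y) = H(X) + H(Y) - H(X,Y): computing H(Y) from the column sums and H(X,Y) from the 6 cells in the same way gives H(Y) = 0.66658 bits and H(X,Y) = 1.75333 bits, so
I(X;Y) = 1.37086 + 0.66658 - 1.75333 = 0.2841 bits ✓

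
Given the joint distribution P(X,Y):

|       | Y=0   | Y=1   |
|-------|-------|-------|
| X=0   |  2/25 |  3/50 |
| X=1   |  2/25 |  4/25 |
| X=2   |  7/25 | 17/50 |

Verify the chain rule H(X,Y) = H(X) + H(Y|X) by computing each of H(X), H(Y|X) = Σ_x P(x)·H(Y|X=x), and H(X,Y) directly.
H(X) = 1.3188 bits, H(Y|X) = 0.9741 bits, H(X,Y) = 2.2930 bits

Marginal of X (row sums):
  P(X=0) = 2/25 + 3/50 = 7/50
  P(X=1) = 2/25 + 4/25 = 6/25
  P(X=2) = 7/25 + 17/50 = 31/50
H(X) = -[(7/50)·log₂(7/50) + (6/25)·log₂(6/25) + (31/50)·log₂(31/50)]
  = 0.39711 + 0.49413 + 0.42759 = 1.3188 bits

H(Y|X) = Σ_x P(x)·H(Y|X=x):
  X=0: P(X=0) = 7/50, P(Y|X=0) = (4/7, 3/7) → H(Y|X=0) = 0.98523
  X=1: P(X=1) = 6/25, P(Y|X=1) = (1/3, 2/3) → H(Y|X=1) = 0.91830
  X=2: P(X=2) = 31/50, P(Y|X=2) = (14/31, 17/31) → H(Y|X=2) = 0.99323
H(Y|X) = (7/50)·0.98523 + (6/25)·0.91830 + (31/50)·0.99323 = 0.9741 bits

H(X,Y) = -Σ_{x,y} P(x,y) log₂ P(x,y). Per-cell terms -P(x,y)·log₂P(x,y):
  X=0: 0.29151, 0.24353
  X=1: 0.29151, 0.42302
  X=2: 0.51422, 0.52917
Sum of the 6 terms: H(X,Y) = 2.2930 bits

Chain rule check:
  H(X) + H(Y|X) = 1.3188 + 0.9741 = 2.2929 bits
  H(X,Y) = 2.2930 bits
✓ Chain rule verified (Δ = 0.0001 is 4-dp rounding noise: each of the three values was rounded independently).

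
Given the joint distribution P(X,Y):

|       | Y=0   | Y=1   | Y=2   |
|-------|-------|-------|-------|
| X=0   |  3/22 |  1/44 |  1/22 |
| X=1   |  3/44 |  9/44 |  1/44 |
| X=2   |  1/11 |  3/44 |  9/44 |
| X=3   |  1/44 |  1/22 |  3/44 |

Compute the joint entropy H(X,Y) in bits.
3.2132 bits

H(X,Y) = -Σ_{x,y} P(x,y) log₂ P(x,y). Per-cell terms -P(x,y)·log₂P(x,y):
  X=0: 0.39197, 0.12408, 0.20270
  X=1: 0.26417, 0.46831, 0.12408
  X=2: 0.31449, 0.26417, 0.46831
  X=3: 0.12408, 0.20270, 0.26417
Sum of the 12 terms: H(X,Y) = 3.2132 bits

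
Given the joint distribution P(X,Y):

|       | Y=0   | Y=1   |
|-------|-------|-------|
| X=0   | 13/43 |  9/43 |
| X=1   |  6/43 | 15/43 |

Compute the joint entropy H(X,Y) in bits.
1.9205 bits

H(X,Y) = -Σ_{x,y} P(x,y) log₂ P(x,y). Per-cell terms -P(x,y)·log₂P(x,y):
  X=0: 0.52176, 0.47226
  X=1: 0.39646, 0.53001
Sum of the 4 terms: H(X,Y) = 1.9205 bits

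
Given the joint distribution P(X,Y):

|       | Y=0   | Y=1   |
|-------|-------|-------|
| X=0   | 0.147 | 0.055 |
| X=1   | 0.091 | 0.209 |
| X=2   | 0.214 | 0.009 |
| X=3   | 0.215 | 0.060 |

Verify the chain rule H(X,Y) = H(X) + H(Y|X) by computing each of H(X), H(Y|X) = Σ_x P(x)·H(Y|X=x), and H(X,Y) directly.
H(X) = 1.9822 bits, H(Y|X) = 0.6988 bits, H(X,Y) = 2.6809 bits

Marginal of X (row sums):
  P(X=0) = 0.147 + 0.055 = 0.202
  P(X=1) = 0.091 + 0.209 = 0.300
  P(X=2) = 0.214 + 0.009 = 0.223
  P(X=3) = 0.215 + 0.060 = 0.275
H(X) = -[0.202·log₂(0.202) + 0.300·log₂(0.300) + 0.223·log₂(0.223) + 0.275·log₂(0.275)]
  = 0.46613 + 0.52109 + 0.48277 + 0.51219 = 1.9822 bits

H(Y|X) = Σ_x P(x)·H(Y|X=x):
  X=0: P(X=0) = 0.202, P(Y|X=0) = (147/202, 55/202) → H(Y|X=0) = 0.84471
  X=1: P(X=1) = 0.300, P(Y|X=1) = (91/300, 209/300) → H(Y|X=1) = 0.88533
  X=2: P(X=2) = 0.223, P(Y|X=2) = (214/223, 9/223) → H(Y|X=2) = 0.24393
  X=3: P(X=3) = 0.275, P(Y|X=3) = (43/55, 12/55) → H(Y|X=3) = 0.75683
H(Y|X) = 0.202·0.84471 + 0.300·0.88533 + 0.223·0.24393 + 0.275·0.75683 = 0.6988 bits

H(X,Y) = -Σ_{x,y} P(x,y) log₂ P(x,y). Per-cell terms -P(x,y)·log₂P(x,y):
  X=0: 0.40662, 0.23014
  X=1: 0.31468, 0.47201
  X=2: 0.47600, 0.06116
  X=3: 0.47678, 0.24353
Sum of the 8 terms: H(X,Y) = 2.6809 bits

Chain rule check:
  H(X) + H(Y|X) = 1.9822 + 0.6988 = 2.6810 bits
  H(X,Y) = 2.6809 bits
✓ Chain rule verified (Δ = 0.0001 is 4-dp rounding noise: each of the three values was rounded independently).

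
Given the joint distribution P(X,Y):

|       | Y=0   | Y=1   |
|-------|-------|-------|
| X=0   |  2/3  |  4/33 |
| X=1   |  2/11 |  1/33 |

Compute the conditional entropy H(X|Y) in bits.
0.7454 bits

H(X|Y) = H(X,Y) - H(Y)

H(X,Y) = -Σ_{x,y} P(x,y) log₂ P(x,y). Per-cell terms -P(x,y)·log₂P(x,y):
  X=0: 0.38998, 0.36902
  X=1: 0.44717, 0.15286
Sum of the 4 terms: H(X,Y) = 1.3590 bits

Marginal of Y (column sums):
  P(Y=0) = 2/3 + 2/11 = 28/33
  P(Y=1) = 4/33 + 1/33 = 5/33
H(Y) = -[(28/33)·log₂(28/33) + (5/33)·log₂(5/33)]
  = 0.20112 + 0.41249 = 0.6136 bits

H(X|Y) = H(X,Y) - H(Y) = 1.3590 - 0.6136 = 0.7454 bits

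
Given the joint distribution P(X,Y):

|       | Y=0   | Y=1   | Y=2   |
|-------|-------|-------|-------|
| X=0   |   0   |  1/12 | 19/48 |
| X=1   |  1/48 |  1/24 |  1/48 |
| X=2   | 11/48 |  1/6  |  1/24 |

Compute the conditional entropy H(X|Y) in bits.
0.8264 bits

H(X|Y) = H(X,Y) - H(Y)

H(X,Y) = -Σ_{x,y} P(x,y) log₂ P(x,y). Per-cell terms -P(x,y)·log₂P(x,y):
  X=0: 0.00000, 0.29875, 0.52924
  X=1: 0.11635, 0.19104, 0.11635
  X=2: 0.48710, 0.43083, 0.19104
  (cells with P = 0 contribute 0)
Sum of the 9 terms: H(X,Y) = 2.3607 bits

Marginal of Y (column sums):
  P(Y=0) = 0 + 1/48 + 11/48 = 1/4
  P(Y=1) = 1/12 + 1/24 + 1/6 = 7/24
  P(Y=2) = 19/48 + 1/48 + 1/24 = 11/24
H(Y) = -[(1/4)·log₂(1/4) + (7/24)·log₂(7/24) + (11/24)·log₂(11/24)]
  = 0.50000 + 0.51847 + 0.51587 = 1.5343 bits

H(X|Y) = H(X,Y) - H(Y) = 2.3607 - 1.5343 = 0.8264 bits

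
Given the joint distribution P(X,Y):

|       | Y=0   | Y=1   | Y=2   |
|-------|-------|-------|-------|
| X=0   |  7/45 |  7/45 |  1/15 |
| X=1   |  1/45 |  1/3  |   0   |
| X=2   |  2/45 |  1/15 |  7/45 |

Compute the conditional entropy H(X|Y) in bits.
1.1882 bits

H(X|Y) = H(X,Y) - H(Y)

H(X,Y) = -Σ_{x,y} P(x,y) log₂ P(x,y). Per-cell terms -P(x,y)·log₂P(x,y):
  X=0: 0.4176, 0.4176, 0.2605
  X=1: 0.1220, 0.5283, 0.0000
  X=2: 0.1996, 0.2605, 0.4176
  (cells with P = 0 contribute 0)
Sum of the 9 terms: H(X,Y) = 2.6237 bits

Marginal of Y (column sums):
  P(Y=0) = 7/45 + 1/45 + 2/45 = 2/9
  P(Y=1) = 7/45 + 1/3 + 1/15 = 5/9
  P(Y=2) = 1/15 + 0 + 7/45 = 2/9
H(Y) = -[(2/9)·log₂(2/9) + (5/9)·log₂(5/9) + (2/9)·log₂(2/9)]
  = 0.4822 + 0.4711 + 0.4822 = 1.4355 bits

H(X|Y) = H(X,Y) - H(Y) = 2.6237 - 1.4355 = 1.1882 bits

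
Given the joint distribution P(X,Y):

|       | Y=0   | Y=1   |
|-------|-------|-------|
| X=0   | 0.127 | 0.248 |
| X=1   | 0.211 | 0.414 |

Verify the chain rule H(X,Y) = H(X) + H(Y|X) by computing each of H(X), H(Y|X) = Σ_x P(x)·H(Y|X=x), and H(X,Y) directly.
H(X) = 0.9544 bits, H(Y|X) = 0.9229 bits, H(X,Y) = 1.8773 bits

Marginal of X (row sums):
  P(X=0) = 0.127 + 0.248 = 0.375
  P(X=1) = 0.211 + 0.414 = 0.625
H(X) = -[0.375·log₂(0.375) + 0.625·log₂(0.625)]
  = 0.5306 + 0.4238 = 0.9544 bits

H(Y|X) = Σ_x P(x)·H(Y|X=x):
  X=0: P(X=0) = 0.375, P(Y|X=0) = (127/375, 248/375) → H(Y|X=0) = 0.9235
  X=1: P(X=1) = 0.625, P(Y|X=1) = (211/625, 414/625) → H(Y|X=1) = 0.9225
H(Y|X) = 0.375·0.9235 + 0.625·0.9225 = 0.9229 bits

H(X,Y) = -Σ_{x,y} P(x,y) log₂ P(x,y). Per-cell terms -P(x,y)·log₂P(x,y):
  X=0: 0.3781, 0.4989
  X=1: 0.4736, 0.5267
Sum of the 4 terms: H(X,Y) = 1.8773 bits

Chain rule check:
  H(X) + H(Y|X) = 0.9544 + 0.9229 = 1.8773 bits
  H(X,Y) = 1.8773 bits
✓ Chain rule verified.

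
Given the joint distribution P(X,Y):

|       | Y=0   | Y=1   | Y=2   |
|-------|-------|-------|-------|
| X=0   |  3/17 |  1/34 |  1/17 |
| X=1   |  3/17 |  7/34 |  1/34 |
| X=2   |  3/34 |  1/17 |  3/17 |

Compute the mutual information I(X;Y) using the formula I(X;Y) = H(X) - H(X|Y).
0.2256 bits

I(X;Y) = H(X) - H(X|Y)

Marginal of X (row sums):
  P(X=0) = 3/17 + 1/34 + 1/17 = 9/34
  P(X=1) = 3/17 + 7/34 + 1/34 = 7/17
  P(X=2) = 3/34 + 1/17 + 3/17 = 11/34
H(X) = -[(9/34)·log₂(9/34) + (7/17)·log₂(7/17) + (11/34)·log₂(11/34)]
  = 0.5076 + 0.5271 + 0.5267 = 1.5614 bits

Marginal of Y (column sums):
  P(Y=0) = 3/17 + 3/17 + 3/34 = 15/34
  P(Y=1) = 1/34 + 7/34 + 1/17 = 5/17
  P(Y=2) = 1/17 + 1/34 + 3/17 = 9/34
H(X|Y) = Σ_y P(y)·H(X|Y=y):
  Y=0: P(Y=0) = 15/34, P(X|Y=0) = (2/5, 2/5, 1/5) → H(X|Y=0) = 1.5219
  Y=1: P(Y=1) = 5/17, P(X|Y=1) = (1/10, 7/10, 1/5) → H(X|Y=1) = 1.1568
  Y=2: P(Y=2) = 9/34, P(X|Y=2) = (2/9, 1/9, 2/3) → H(X|Y=2) = 1.2244
H(X|Y) = (15/34)·1.5219 + (5/17)·1.1568 + (9/34)·1.2244 = 1.3358 bits

I(X;Y) = H(X) - H(X|Y) = 1.5614 - 1.3358 = 0.2256 bits

Cross-check via I(X;Y) = H(X) + H(Y) - H(X,Y): computing H(Y) from the column sums and H(X,Y) from the 9 cells in the same way gives H(Y) = 1.5477 bits and H(X,Y) = 2.8835 bits, so
I(X;Y) = 1.5614 + 1.5477 - 2.8835 = 0.2256 bits ✓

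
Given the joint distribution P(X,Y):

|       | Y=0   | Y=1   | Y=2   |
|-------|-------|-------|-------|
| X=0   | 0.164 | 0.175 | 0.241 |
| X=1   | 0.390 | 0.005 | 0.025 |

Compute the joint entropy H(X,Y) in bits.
2.0636 bits

H(X,Y) = -Σ_{x,y} P(x,y) log₂ P(x,y). Per-cell terms -P(x,y)·log₂P(x,y):
  X=0: 0.4278, 0.4401, 0.4947
  X=1: 0.5298, 0.0382, 0.1330
Sum of the 6 terms: H(X,Y) = 2.0636 bits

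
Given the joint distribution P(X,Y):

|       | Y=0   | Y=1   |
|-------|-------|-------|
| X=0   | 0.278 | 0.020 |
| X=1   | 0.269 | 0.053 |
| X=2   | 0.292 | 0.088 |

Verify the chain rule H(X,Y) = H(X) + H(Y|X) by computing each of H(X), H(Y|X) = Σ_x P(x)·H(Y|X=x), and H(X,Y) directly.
H(X) = 1.5774 bits, H(Y|X) = 0.6102 bits, H(X,Y) = 2.1876 bits

Marginal of X (row sums):
  P(X=0) = 0.278 + 0.020 = 0.298
  P(X=1) = 0.269 + 0.053 = 0.322
  P(X=2) = 0.292 + 0.088 = 0.380
H(X) = -[0.298·log₂(0.298) + 0.322·log₂(0.322) + 0.380·log₂(0.380)]
  = 0.52049 + 0.52643 + 0.53045 = 1.5774 bits

H(Y|X) = Σ_x P(x)·H(Y|X=x):
  X=0: P(X=0) = 0.298, P(Y|X=0) = (139/149, 10/149) → H(Y|X=0) = 0.35506
  X=1: P(X=1) = 0.322, P(Y|X=1) = (269/322, 53/322) → H(Y|X=1) = 0.64519
  X=2: P(X=2) = 0.380, P(Y|X=2) = (73/95, 22/95) → H(Y|X=2) = 0.78075
H(Y|X) = 0.298·0.35506 + 0.322·0.64519 + 0.380·0.78075 = 0.6102 bits

H(X,Y) = -Σ_{x,y} P(x,y) log₂ P(x,y). Per-cell terms -P(x,y)·log₂P(x,y):
  X=0: 0.51342, 0.11288
  X=1: 0.50957, 0.22461
  X=2: 0.51858, 0.30856
Sum of the 6 terms: H(X,Y) = 2.1876 bits

Chain rule check:
  H(X) + H(Y|X) = 1.5774 + 0.6102 = 2.1876 bits
  H(X,Y) = 2.1876 bits
✓ Chain rule verified.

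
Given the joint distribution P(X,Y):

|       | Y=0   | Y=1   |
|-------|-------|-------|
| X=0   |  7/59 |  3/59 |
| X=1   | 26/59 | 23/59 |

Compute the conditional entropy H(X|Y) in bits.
0.6444 bits

H(X|Y) = H(X,Y) - H(Y)

H(X,Y) = -Σ_{x,y} P(x,y) log₂ P(x,y). Per-cell terms -P(x,y)·log₂P(x,y):
  X=0: 0.36486, 0.21853
  X=1: 0.52097, 0.52981
Sum of the 4 terms: H(X,Y) = 1.6342 bits

Marginal of Y (column sums):
  P(Y=0) = 7/59 + 26/59 = 33/59
  P(Y=1) = 3/59 + 23/59 = 26/59
H(Y) = -[(33/59)·log₂(33/59) + (26/59)·log₂(26/59)]
  = 0.46885 + 0.52097 = 0.9898 bits

H(X|Y) = H(X,Y) - H(Y) = 1.6342 - 0.9898 = 0.6444 bits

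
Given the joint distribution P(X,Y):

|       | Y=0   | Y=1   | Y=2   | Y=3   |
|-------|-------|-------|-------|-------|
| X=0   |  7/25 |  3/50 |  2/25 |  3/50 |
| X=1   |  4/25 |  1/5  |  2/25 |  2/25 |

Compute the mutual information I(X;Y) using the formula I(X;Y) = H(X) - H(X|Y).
0.0822 bits

I(X;Y) = H(X) - H(X|Y)

Marginal of X (row sums):
  P(X=0) = 7/25 + 3/50 + 2/25 + 3/50 = 12/25
  P(X=1) = 4/25 + 1/5 + 2/25 + 2/25 = 13/25
H(X) = -[(12/25)·log₂(12/25) + (13/25)·log₂(13/25)]
  = 0.50827 + 0.49058 = 0.99885 bits

Marginal of Y (column sums):
  P(Y=0) = 7/25 + 4/25 = 11/25
  P(Y=1) = 3/50 + 1/5 = 13/50
  P(Y=2) = 2/25 + 2/25 = 4/25
  P(Y=3) = 3/50 + 2/25 = 7/50
H(X|Y) = Σ_y P(y)·H(X|Y=y):
  Y=0: P(Y=0) = 11/25, P(X|Y=0) = (7/11, 4/11) → H(X|Y=0) = 0.94566
  Y=1: P(Y=1) = 13/50, P(X|Y=1) = (3/13, 10/13) → H(X|Y=1) = 0.77935
  Y=2: P(Y=2) = 4/25, P(X|Y=2) = (1/2, 1/2) → H(X|Y=2) = 1.00000
  Y=3: P(Y=3) = 7/50, P(X|Y=3) = (3/7, 4/7) → H(X|Y=3) = 0.98523
H(X|Y) = (11/25)·0.94566 + (13/50)·0.77935 + (4/25)·1.00000 + (7/50)·0.98523 = 0.91665 bits

I(X;Y) = H(X) - H(X|Y) = 0.99885 - 0.91665 = 0.0822 bits

Cross-check via I(X;Y) = H(X) + H(Y) - H(X,Y): computing H(Y) from the column sums and H(X,Y) from the 8 cells in the same way gives H(Y) = 1.84656 bits and H(X,Y) = 2.76322 bits, so
I(X;Y) = 0.99885 + 1.84656 - 2.76322 = 0.0822 bits ✓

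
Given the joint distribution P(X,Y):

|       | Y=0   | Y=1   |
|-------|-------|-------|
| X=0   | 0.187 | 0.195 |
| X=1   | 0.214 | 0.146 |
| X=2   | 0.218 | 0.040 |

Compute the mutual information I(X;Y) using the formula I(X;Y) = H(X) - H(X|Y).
0.0656 bits

I(X;Y) = H(X) - H(X|Y)

Marginal of X (row sums):
  P(X=0) = 0.187 + 0.195 = 0.382
  P(X=1) = 0.214 + 0.146 = 0.360
  P(X=2) = 0.218 + 0.040 = 0.258
H(X) = -[0.382·log₂(0.382) + 0.360·log₂(0.360) + 0.258·log₂(0.258)]
  = 0.530352 + 0.530615 + 0.504276 = 1.56524 bits

Marginal of Y (column sums):
  P(Y=0) = 0.187 + 0.214 + 0.218 = 0.619
  P(Y=1) = 0.195 + 0.146 + 0.040 = 0.381
H(X|Y) = Σ_y P(y)·H(X|Y=y):
  Y=0: P(Y=0) = 0.619, P(X|Y=0) = (187/619, 214/619, 218/619) → H(X|Y=0) = 1.581700
  Y=1: P(Y=1) = 0.381, P(X|Y=1) = (65/127, 146/381, 40/381) → H(X|Y=1) = 1.366243
H(X|Y) = 0.619·1.581700 + 0.381·1.366243 = 1.49961 bits

I(X;Y) = H(X) - H(X|Y) = 1.56524 - 1.49961 = 0.0656 bits

Cross-check via I(X;Y) = H(X) + H(Y) - H(X,Y): computing H(Y) from the column sums and H(X,Y) from the 6 cells in the same way gives H(Y) = 0.95875 bits and H(X,Y) = 2.45836 bits, so
I(X;Y) = 1.56524 + 0.95875 - 2.45836 = 0.0656 bits ✓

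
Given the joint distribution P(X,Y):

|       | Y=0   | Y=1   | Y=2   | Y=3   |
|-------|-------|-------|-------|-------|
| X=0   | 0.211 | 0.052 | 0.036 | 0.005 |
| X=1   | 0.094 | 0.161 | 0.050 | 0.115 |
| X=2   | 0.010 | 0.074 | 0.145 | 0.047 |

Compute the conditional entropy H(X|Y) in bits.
1.2204 bits

H(X|Y) = H(X,Y) - H(Y)

H(X,Y) = -Σ_{x,y} P(x,y) log₂ P(x,y). Per-cell terms -P(x,y)·log₂P(x,y):
  X=0: 0.4736, 0.2218, 0.1727, 0.0382
  X=1: 0.3207, 0.4242, 0.2161, 0.3588
  X=2: 0.0664, 0.2780, 0.4040, 0.2073
Sum of the 12 terms: H(X,Y) = 3.1818 bits

Marginal of Y (column sums):
  P(Y=0) = 0.211 + 0.094 + 0.010 = 0.315
  P(Y=1) = 0.052 + 0.161 + 0.074 = 0.287
  P(Y=2) = 0.036 + 0.050 + 0.145 = 0.231
  P(Y=3) = 0.005 + 0.115 + 0.047 = 0.167
H(Y) = -[0.315·log₂(0.315) + 0.287·log₂(0.287) + 0.231·log₂(0.231) + 0.167·log₂(0.167)]
  = 0.5250 + 0.5169 + 0.4883 + 0.4312 = 1.9614 bits

H(X|Y) = H(X,Y) - H(Y) = 3.1818 - 1.9614 = 1.2204 bits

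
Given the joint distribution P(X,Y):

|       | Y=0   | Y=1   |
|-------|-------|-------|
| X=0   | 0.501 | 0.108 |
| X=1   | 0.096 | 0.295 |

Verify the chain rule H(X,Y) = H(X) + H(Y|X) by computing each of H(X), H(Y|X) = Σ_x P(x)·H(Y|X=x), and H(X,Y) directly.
H(X) = 0.9654 bits, H(Y|X) = 0.7250 bits, H(X,Y) = 1.6904 bits

Marginal of X (row sums):
  P(X=0) = 0.501 + 0.108 = 0.609
  P(X=1) = 0.096 + 0.295 = 0.391
H(X) = -[0.609·log₂(0.609) + 0.391·log₂(0.391)]
  = 0.4357309 + 0.5297110 = 0.9654 bits

H(Y|X) = Σ_x P(x)·H(Y|X=x):
  X=0: P(X=0) = 0.609, P(Y|X=0) = (167/203, 36/203) → H(Y|X=0) = 0.6742230
  X=1: P(X=1) = 0.391, P(Y|X=1) = (96/391, 295/391) → H(Y|X=1) = 0.8041069
H(Y|X) = 0.609·0.6742230 + 0.391·0.8041069 = 0.7250 bits

H(X,Y) = -Σ_{x,y} P(x,y) log₂ P(x,y). Per-cell terms -P(x,y)·log₂P(x,y):
  X=0: 0.4995559, 0.3467769
  X=1: 0.3245589, 0.5195579
Sum of the 4 terms: H(X,Y) = 1.6904 bits

Chain rule check:
  H(X) + H(Y|X) = 0.9654 + 0.7250 = 1.6904 bits
  H(X,Y) = 1.6904 bits
✓ Chain rule verified.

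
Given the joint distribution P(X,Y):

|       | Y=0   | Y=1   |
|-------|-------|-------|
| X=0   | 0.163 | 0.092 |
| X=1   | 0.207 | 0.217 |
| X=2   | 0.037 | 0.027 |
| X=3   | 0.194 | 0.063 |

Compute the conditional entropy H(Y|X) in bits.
0.9337 bits

H(Y|X) = H(X,Y) - H(X)

H(X,Y) = -Σ_{x,y} P(x,y) log₂ P(x,y). Per-cell terms -P(x,y)·log₂P(x,y):
  X=0: 0.426580, 0.316684
  X=1: 0.470366, 0.478319
  X=2: 0.175984, 0.140694
  X=3: 0.458979, 0.251276
Sum of the 8 terms: H(X,Y) = 2.71888 bits

Marginal of X (row sums):
  P(X=0) = 0.163 + 0.092 = 0.255
  P(X=1) = 0.207 + 0.217 = 0.424
  P(X=2) = 0.037 + 0.027 = 0.064
  P(X=3) = 0.194 + 0.063 = 0.257
H(X) = -[0.255·log₂(0.255) + 0.424·log₂(0.424) + 0.064·log₂(0.064) + 0.257·log₂(0.257)]
  = 0.502715 + 0.524854 + 0.253810 + 0.503761 = 1.78514 bits

H(Y|X) = H(X,Y) - H(X) = 2.71888 - 1.78514 = 0.9337 bits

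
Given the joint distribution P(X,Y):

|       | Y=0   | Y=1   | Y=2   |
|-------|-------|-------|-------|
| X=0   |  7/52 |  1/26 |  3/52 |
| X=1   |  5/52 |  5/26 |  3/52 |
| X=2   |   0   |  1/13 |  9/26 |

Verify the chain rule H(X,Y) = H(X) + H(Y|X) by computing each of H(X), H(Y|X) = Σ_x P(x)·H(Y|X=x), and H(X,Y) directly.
H(X) = 1.5430 bits, H(Y|X) = 1.0988 bits, H(X,Y) = 2.6418 bits

Marginal of X (row sums):
  P(X=0) = 7/52 + 1/26 + 3/52 = 3/13
  P(X=1) = 5/52 + 5/26 + 3/52 = 9/26
  P(X=2) = 0 + 1/13 + 9/26 = 11/26
H(X) = -[(3/13)·log₂(3/13) + (9/26)·log₂(9/26) + (11/26)·log₂(11/26)]
  = 0.4882 + 0.5298 + 0.5250 = 1.5430 bits

H(Y|X) = Σ_x P(x)·H(Y|X=x):
  X=0: P(X=0) = 3/13, P(Y|X=0) = (7/12, 1/6, 1/4) → H(Y|X=0) = 1.3844
  X=1: P(X=1) = 9/26, P(Y|X=1) = (5/18, 5/9, 1/6) → H(Y|X=1) = 1.4153
  X=2: P(X=2) = 11/26, P(Y|X=2) = (0, 2/11, 9/11) → H(Y|X=2) = 0.6840
H(Y|X) = (3/13)·1.3844 + (9/26)·1.4153 + (11/26)·0.6840 = 1.0988 bits

H(X,Y) = -Σ_{x,y} P(x,y) log₂ P(x,y). Per-cell terms -P(x,y)·log₂P(x,y):
  X=0: 0.3895, 0.1808, 0.2374
  X=1: 0.3249, 0.4574, 0.2374
  X=2: 0.0000, 0.2846, 0.5298
  (cells with P = 0 contribute 0)
Sum of the 9 terms: H(X,Y) = 2.6418 bits

Chain rule check:
  H(X) + H(Y|X) = 1.5430 + 1.0988 = 2.6418 bits
  H(X,Y) = 2.6418 bits
✓ Chain rule verified.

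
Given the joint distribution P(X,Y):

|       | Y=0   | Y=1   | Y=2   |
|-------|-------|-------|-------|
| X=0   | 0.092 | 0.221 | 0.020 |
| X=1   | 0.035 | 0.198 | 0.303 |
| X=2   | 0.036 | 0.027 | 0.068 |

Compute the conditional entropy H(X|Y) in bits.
1.1660 bits

H(X|Y) = H(X,Y) - H(Y)

H(X,Y) = -Σ_{x,y} P(x,y) log₂ P(x,y). Per-cell terms -P(x,y)·log₂P(x,y):
  X=0: 0.31668, 0.48131, 0.11288
  X=1: 0.16928, 0.46261, 0.52195
  X=2: 0.17265, 0.14069, 0.26373
Sum of the 9 terms: H(X,Y) = 2.6418 bits

Marginal of Y (column sums):
  P(Y=0) = 0.092 + 0.035 + 0.036 = 0.163
  P(Y=1) = 0.221 + 0.198 + 0.027 = 0.446
  P(Y=2) = 0.020 + 0.303 + 0.068 = 0.391
H(Y) = -[0.163·log₂(0.163) + 0.446·log₂(0.446) + 0.391·log₂(0.391)]
  = 0.42658 + 0.51954 + 0.52971 = 1.4758 bits

H(X|Y) = H(X,Y) - H(Y) = 2.6418 - 1.4758 = 1.1660 bits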